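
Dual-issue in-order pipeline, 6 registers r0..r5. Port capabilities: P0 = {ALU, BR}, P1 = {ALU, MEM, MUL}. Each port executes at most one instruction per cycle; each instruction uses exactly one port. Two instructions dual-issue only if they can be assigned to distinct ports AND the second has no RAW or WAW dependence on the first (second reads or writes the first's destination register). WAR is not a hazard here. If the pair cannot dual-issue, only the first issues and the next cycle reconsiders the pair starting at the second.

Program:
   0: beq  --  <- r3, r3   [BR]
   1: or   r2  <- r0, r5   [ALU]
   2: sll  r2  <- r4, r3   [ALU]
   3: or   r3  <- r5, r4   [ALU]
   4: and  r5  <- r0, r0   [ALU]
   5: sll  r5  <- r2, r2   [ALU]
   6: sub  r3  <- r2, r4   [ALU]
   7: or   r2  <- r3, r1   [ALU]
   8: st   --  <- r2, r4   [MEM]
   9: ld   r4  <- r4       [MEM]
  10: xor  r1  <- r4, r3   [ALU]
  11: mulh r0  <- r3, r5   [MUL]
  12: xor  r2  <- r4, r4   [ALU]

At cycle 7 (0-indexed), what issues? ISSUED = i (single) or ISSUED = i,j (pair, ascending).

ISSUED = 10,11

#0 head=0: beq;or i0,i1 2-wide
#1 head=2: sll;or i2,i3 2-wide
#2 head=4: and i4 WAW r5
#3 head=5: sll;sub i5,i6 2-wide
#4 head=7: or i7 RAW r2
#5 head=8: st i8 no-port MEM/MEM
#6 head=9: ld i9 RAW r4
#7 head=10: xor;mulh i10,i11 2-wide
#8 head=12: xor i12 tail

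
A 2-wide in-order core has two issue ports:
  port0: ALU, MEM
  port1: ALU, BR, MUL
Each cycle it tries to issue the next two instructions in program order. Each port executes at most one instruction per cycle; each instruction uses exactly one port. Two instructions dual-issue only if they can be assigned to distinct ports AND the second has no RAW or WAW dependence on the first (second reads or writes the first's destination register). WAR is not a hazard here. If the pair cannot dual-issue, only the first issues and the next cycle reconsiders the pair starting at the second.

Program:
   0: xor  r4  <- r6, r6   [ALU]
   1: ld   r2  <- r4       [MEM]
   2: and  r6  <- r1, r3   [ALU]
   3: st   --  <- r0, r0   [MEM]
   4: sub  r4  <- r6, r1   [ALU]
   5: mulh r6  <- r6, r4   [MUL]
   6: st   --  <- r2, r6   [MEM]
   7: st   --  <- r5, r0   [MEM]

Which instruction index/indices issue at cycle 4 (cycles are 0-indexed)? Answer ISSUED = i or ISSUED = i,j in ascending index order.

ISSUED = 6

[0] i0  xor.ALU  -- RAW r4
[1] i1+i2  ld.MEM and.ALU  -- 2-wide
[2] i3+i4  st.MEM sub.ALU  -- 2-wide
[3] i5  mulh.MUL  -- RAW r6
[4] i6  st.MEM  -- no-port MEM/MEM
[5] i7  st.MEM  -- tail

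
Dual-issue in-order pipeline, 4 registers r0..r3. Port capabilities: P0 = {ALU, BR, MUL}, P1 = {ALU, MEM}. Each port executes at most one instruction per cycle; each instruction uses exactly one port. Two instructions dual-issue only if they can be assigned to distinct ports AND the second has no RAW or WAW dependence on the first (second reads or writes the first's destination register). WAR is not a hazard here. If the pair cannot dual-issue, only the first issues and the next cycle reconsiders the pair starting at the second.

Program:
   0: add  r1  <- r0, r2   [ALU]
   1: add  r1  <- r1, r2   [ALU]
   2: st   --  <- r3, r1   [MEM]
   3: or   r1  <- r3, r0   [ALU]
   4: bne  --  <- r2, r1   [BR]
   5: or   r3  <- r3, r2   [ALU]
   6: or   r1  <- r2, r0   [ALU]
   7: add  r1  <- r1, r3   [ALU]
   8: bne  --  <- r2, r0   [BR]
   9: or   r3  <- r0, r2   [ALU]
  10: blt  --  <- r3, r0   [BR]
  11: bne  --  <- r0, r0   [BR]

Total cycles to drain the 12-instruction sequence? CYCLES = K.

CYCLES = 9

#0 head=0: add.ALU i0 RAW+WAW r1
#1 head=1: add.ALU i1 RAW r1
#2 head=2: st.MEM or.ALU i2+i3 2-wide
#3 head=4: bne.BR or.ALU i4+i5 2-wide
#4 head=6: or.ALU i6 RAW+WAW r1
#5 head=7: add.ALU bne.BR i7+i8 2-wide
#6 head=9: or.ALU i9 RAW r3
#7 head=10: blt.BR i10 no-port BR/BR
#8 head=11: bne.BR i11 tail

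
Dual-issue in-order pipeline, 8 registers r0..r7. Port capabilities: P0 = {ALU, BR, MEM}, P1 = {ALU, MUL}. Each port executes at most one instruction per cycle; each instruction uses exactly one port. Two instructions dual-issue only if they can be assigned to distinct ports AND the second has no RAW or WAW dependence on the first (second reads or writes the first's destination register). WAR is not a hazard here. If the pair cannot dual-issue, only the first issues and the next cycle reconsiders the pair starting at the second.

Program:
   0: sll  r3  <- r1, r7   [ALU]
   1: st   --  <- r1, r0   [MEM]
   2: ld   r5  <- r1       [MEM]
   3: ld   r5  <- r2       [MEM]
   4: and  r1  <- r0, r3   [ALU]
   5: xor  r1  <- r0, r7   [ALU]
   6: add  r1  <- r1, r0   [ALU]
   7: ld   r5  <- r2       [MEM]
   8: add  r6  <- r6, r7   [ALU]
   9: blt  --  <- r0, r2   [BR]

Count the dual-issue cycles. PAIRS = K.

[0] i0,i1  sll;st  -- dual
[1] i2  ld  -- no-port MEM/MEM
[2] i3,i4  ld;and  -- dual
[3] i5  xor  -- RAW+WAW r1
[4] i6,i7  add;ld  -- dual
[5] i8,i9  add;blt  -- dual

PAIRS = 4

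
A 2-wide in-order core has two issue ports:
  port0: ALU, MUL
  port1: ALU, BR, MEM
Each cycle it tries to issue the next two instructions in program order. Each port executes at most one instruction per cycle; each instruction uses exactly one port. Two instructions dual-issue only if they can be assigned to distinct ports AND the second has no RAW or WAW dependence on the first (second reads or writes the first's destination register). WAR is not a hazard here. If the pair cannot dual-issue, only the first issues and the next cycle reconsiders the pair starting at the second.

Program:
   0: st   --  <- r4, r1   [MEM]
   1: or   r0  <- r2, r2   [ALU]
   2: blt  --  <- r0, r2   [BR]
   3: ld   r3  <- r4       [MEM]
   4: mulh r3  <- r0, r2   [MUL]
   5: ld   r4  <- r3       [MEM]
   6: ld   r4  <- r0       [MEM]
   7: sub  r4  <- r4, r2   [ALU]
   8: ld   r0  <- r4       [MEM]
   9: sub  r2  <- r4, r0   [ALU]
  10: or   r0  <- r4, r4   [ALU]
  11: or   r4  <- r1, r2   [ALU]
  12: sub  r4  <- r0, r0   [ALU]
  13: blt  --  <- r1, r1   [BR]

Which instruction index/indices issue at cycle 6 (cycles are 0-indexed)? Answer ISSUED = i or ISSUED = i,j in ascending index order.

t=0 i0&i1:st or ; pair
t=1 i2:blt ; no-port BR/MEM
t=2 i3:ld ; WAW r3
t=3 i4:mulh ; RAW r3
t=4 i5:ld ; no-port MEM/MEM
t=5 i6:ld ; RAW+WAW r4
t=6 i7:sub ; RAW r4
t=7 i8:ld ; RAW r0
t=8 i9&i10:sub or ; pair
t=9 i11:or ; WAW r4
t=10 i12&i13:sub blt ; pair

ISSUED = 7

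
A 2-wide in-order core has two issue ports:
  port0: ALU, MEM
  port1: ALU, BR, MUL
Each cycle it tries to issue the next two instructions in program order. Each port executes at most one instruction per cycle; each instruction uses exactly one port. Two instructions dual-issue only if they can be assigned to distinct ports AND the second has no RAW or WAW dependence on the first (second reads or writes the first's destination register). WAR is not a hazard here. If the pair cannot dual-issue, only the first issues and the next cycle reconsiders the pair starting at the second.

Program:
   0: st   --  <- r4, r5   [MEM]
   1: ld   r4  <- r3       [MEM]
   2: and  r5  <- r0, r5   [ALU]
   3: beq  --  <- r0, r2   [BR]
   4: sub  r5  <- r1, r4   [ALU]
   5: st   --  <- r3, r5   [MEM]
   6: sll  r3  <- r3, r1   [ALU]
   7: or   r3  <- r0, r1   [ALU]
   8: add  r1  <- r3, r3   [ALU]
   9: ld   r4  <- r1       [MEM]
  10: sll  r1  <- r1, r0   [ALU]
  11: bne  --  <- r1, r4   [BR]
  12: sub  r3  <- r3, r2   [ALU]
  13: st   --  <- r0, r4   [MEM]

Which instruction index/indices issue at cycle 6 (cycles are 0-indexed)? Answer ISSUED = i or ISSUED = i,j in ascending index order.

ISSUED = 9,10

t=0 i0:st.MEM ; no-port MEM/MEM
t=1 i1,i2:ld.MEM+and.ALU ; dual
t=2 i3,i4:beq.BR+sub.ALU ; dual
t=3 i5,i6:st.MEM+sll.ALU ; dual
t=4 i7:or.ALU ; RAW r3
t=5 i8:add.ALU ; RAW r1
t=6 i9,i10:ld.MEM+sll.ALU ; dual
t=7 i11,i12:bne.BR+sub.ALU ; dual
t=8 i13:st.MEM ; tail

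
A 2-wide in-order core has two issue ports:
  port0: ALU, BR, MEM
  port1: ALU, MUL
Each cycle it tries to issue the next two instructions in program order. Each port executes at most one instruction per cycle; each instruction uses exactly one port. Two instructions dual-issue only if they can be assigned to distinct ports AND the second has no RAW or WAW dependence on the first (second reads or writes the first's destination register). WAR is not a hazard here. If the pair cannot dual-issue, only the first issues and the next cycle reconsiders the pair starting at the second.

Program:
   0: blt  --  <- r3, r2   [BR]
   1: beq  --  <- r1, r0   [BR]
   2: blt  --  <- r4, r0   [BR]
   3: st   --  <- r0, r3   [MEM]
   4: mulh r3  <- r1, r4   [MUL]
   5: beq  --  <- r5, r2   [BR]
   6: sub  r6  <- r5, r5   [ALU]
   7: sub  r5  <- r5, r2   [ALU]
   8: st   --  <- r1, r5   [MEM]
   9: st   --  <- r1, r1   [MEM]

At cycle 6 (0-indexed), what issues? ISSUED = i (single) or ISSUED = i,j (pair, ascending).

#0 head=0: blt i0 no-port BR/BR
#1 head=1: beq i1 no-port BR/BR
#2 head=2: blt i2 no-port BR/MEM
#3 head=3: st/mulh i3/i4 pair
#4 head=5: beq/sub i5/i6 pair
#5 head=7: sub i7 RAW r5
#6 head=8: st i8 no-port MEM/MEM
#7 head=9: st i9 tail

ISSUED = 8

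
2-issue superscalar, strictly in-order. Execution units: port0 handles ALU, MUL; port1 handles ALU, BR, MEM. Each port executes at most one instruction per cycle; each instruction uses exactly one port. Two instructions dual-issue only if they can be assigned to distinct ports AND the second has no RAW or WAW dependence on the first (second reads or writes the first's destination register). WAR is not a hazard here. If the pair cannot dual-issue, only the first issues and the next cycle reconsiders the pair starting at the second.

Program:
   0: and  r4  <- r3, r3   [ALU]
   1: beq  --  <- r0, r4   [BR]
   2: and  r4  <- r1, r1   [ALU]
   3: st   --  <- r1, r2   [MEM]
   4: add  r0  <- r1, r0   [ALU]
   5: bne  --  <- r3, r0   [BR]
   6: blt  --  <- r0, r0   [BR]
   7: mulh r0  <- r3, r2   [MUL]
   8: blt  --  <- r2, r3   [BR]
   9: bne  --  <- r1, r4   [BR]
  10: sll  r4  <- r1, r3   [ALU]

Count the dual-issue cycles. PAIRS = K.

PAIRS = 4

t=0 i0:and ; RAW r4
t=1 i1/i2:beq+and ; pair
t=2 i3/i4:st+add ; pair
t=3 i5:bne ; no-port BR/BR
t=4 i6/i7:blt+mulh ; pair
t=5 i8:blt ; no-port BR/BR
t=6 i9/i10:bne+sll ; pair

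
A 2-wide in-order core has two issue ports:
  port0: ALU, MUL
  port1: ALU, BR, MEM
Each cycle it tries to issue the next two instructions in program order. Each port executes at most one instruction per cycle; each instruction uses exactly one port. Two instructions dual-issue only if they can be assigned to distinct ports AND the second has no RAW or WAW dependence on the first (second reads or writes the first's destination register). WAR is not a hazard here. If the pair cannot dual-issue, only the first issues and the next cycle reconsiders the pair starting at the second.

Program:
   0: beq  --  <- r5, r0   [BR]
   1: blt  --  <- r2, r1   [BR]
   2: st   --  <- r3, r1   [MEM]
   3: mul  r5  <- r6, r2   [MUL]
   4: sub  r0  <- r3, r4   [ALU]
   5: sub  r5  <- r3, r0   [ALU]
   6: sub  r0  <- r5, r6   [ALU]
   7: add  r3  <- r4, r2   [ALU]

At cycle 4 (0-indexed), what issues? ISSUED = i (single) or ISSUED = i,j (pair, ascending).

[0] i0  beq.BR  -- no-port BR/BR
[1] i1  blt.BR  -- no-port BR/MEM
[2] i2/i3  st.MEM;mul.MUL  -- dual
[3] i4  sub.ALU  -- RAW r0
[4] i5  sub.ALU  -- RAW r5
[5] i6/i7  sub.ALU;add.ALU  -- dual

ISSUED = 5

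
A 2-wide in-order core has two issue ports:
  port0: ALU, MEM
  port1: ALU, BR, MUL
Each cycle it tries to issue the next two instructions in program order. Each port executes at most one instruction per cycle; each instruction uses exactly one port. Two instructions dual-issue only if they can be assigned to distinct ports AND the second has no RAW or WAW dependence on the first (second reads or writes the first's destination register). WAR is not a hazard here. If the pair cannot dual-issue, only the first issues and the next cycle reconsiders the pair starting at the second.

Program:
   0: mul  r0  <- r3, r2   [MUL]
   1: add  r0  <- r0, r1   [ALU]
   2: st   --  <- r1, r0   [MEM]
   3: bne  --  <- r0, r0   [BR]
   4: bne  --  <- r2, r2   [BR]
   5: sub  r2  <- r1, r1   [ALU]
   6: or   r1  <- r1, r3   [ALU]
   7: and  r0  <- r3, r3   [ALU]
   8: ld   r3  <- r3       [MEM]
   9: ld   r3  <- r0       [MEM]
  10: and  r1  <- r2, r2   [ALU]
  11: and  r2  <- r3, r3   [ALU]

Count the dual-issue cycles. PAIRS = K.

PAIRS = 4

  cy0 -> i0 (mul.MUL) RAW+WAW r0
  cy1 -> i1 (add.ALU) RAW r0
  cy2 -> i2&i3 (st.MEM;bne.BR) dual
  cy3 -> i4&i5 (bne.BR;sub.ALU) dual
  cy4 -> i6&i7 (or.ALU;and.ALU) dual
  cy5 -> i8 (ld.MEM) no-port MEM/MEM
  cy6 -> i9&i10 (ld.MEM;and.ALU) dual
  cy7 -> i11 (and.ALU) tail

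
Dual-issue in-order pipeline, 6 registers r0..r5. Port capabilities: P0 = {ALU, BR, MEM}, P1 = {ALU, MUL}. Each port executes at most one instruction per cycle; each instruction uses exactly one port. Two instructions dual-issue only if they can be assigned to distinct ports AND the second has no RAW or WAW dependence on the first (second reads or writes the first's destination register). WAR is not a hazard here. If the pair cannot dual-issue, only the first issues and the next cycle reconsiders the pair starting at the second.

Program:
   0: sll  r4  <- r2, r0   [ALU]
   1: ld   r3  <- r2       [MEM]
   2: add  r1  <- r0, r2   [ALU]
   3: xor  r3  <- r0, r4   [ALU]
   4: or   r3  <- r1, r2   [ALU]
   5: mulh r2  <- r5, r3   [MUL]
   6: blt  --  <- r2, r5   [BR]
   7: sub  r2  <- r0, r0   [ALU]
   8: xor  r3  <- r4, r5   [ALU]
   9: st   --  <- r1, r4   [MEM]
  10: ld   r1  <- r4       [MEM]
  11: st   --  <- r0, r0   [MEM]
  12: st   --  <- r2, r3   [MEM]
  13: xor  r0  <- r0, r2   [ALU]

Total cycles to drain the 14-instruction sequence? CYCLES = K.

CYCLES = 9

[0] i0+i1  sll;ld  -- dual
[1] i2+i3  add;xor  -- dual
[2] i4  or  -- RAW r3
[3] i5  mulh  -- RAW r2
[4] i6+i7  blt;sub  -- dual
[5] i8+i9  xor;st  -- dual
[6] i10  ld  -- no-port MEM/MEM
[7] i11  st  -- no-port MEM/MEM
[8] i12+i13  st;xor  -- dual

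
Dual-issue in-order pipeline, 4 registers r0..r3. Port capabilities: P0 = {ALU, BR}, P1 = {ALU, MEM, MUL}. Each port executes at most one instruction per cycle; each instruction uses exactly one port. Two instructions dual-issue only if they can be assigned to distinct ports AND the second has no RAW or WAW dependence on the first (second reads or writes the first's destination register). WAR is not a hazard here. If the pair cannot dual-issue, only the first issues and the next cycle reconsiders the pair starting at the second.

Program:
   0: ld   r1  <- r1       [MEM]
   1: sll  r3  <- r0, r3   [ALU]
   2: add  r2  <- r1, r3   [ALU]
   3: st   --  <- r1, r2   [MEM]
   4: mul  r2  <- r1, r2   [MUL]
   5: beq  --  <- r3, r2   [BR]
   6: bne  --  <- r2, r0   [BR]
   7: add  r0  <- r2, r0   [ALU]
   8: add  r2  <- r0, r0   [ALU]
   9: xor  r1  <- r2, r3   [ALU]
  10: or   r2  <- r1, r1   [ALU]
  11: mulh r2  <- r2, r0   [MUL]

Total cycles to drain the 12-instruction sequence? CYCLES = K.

#0 head=0: ld+sll i0/i1 2-wide
#1 head=2: add i2 RAW r2
#2 head=3: st i3 no-port MEM/MUL
#3 head=4: mul i4 RAW r2
#4 head=5: beq i5 no-port BR/BR
#5 head=6: bne+add i6/i7 2-wide
#6 head=8: add i8 RAW r2
#7 head=9: xor i9 RAW r1
#8 head=10: or i10 RAW+WAW r2
#9 head=11: mulh i11 tail

CYCLES = 10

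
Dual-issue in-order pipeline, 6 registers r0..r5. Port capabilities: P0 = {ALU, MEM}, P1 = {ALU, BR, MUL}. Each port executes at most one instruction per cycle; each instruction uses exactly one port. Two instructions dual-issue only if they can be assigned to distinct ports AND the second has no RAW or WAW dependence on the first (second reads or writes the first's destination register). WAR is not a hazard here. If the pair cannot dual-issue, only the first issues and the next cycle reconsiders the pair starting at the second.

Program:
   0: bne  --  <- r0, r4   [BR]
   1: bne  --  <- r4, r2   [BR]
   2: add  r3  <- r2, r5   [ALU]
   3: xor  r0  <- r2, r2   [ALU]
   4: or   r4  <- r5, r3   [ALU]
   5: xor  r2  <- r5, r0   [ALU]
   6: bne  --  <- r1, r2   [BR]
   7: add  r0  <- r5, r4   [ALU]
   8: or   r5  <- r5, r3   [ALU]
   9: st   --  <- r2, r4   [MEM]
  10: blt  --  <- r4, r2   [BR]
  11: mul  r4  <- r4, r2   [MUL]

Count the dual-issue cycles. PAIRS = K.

0. bne.BR @i0  | no-port BR/BR
1. bne.BR+add.ALU @i1,i2  | pair
2. xor.ALU+or.ALU @i3,i4  | pair
3. xor.ALU @i5  | RAW r2
4. bne.BR+add.ALU @i6,i7  | pair
5. or.ALU+st.MEM @i8,i9  | pair
6. blt.BR @i10  | no-port BR/MUL
7. mul.MUL @i11  | tail

PAIRS = 4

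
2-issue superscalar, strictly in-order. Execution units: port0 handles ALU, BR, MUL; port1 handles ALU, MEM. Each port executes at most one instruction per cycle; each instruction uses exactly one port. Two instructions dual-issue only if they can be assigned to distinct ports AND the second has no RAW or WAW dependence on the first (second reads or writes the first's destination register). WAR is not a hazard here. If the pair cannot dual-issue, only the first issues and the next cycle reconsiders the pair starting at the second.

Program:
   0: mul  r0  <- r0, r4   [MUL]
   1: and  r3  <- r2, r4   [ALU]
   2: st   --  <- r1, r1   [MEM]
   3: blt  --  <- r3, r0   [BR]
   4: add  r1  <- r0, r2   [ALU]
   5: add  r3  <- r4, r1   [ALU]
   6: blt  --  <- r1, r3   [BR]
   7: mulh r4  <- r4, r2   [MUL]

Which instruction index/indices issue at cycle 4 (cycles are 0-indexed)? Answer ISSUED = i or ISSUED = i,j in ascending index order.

ISSUED = 6

#0 head=0: mul+and i0,i1 pair
#1 head=2: st+blt i2,i3 pair
#2 head=4: add i4 RAW r1
#3 head=5: add i5 RAW r3
#4 head=6: blt i6 no-port BR/MUL
#5 head=7: mulh i7 tail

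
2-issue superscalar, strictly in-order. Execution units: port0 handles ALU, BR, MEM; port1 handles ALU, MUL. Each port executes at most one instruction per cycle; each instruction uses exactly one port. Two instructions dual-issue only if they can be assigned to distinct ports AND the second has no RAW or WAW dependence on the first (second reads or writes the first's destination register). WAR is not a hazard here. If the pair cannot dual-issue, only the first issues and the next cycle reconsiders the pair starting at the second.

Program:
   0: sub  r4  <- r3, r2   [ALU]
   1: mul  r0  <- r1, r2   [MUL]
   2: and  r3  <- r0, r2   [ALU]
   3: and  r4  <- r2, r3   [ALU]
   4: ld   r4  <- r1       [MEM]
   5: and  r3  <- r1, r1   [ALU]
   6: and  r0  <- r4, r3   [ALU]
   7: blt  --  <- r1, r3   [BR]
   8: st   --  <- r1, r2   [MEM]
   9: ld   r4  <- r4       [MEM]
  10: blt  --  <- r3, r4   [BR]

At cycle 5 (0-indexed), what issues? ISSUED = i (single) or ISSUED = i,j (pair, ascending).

0. sub.ALU+mul.MUL @i0&i1  | 2-wide
1. and.ALU @i2  | RAW r3
2. and.ALU @i3  | WAW r4
3. ld.MEM+and.ALU @i4&i5  | 2-wide
4. and.ALU+blt.BR @i6&i7  | 2-wide
5. st.MEM @i8  | no-port MEM/MEM
6. ld.MEM @i9  | no-port MEM/BR
7. blt.BR @i10  | tail

ISSUED = 8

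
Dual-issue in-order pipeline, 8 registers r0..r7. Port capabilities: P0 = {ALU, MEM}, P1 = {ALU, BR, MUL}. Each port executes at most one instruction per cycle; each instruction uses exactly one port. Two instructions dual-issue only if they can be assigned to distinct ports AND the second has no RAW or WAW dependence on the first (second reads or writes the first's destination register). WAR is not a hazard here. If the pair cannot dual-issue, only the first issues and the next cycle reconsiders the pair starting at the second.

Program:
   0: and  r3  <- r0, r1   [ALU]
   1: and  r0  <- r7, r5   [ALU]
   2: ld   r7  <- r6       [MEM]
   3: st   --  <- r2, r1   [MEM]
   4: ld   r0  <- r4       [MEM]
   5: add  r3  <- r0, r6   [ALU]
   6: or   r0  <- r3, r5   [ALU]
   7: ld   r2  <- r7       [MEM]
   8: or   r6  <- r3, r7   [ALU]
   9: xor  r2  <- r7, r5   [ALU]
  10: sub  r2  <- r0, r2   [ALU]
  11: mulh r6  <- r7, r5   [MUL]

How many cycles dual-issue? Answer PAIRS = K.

PAIRS = 4

0. and/and @i0&i1  | pair
1. ld @i2  | no-port MEM/MEM
2. st @i3  | no-port MEM/MEM
3. ld @i4  | RAW r0
4. add @i5  | RAW r3
5. or/ld @i6&i7  | pair
6. or/xor @i8&i9  | pair
7. sub/mulh @i10&i11  | pair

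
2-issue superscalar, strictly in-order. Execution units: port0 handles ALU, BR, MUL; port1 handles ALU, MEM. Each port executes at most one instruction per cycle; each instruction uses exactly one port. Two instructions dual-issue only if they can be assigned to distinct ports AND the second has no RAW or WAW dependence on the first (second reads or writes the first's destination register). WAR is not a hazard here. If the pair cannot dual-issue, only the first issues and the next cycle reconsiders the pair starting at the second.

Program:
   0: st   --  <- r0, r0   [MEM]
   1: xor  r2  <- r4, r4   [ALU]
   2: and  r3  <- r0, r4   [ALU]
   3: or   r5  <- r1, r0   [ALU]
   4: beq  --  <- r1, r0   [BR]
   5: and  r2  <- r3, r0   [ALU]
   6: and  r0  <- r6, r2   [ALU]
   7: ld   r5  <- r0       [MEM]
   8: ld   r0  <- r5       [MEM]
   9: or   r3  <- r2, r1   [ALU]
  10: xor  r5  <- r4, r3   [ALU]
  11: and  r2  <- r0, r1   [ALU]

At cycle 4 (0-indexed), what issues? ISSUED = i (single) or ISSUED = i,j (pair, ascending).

c0: i0/i1 st.MEM/xor.ALU  pair
c1: i2/i3 and.ALU/or.ALU  pair
c2: i4/i5 beq.BR/and.ALU  pair
c3: i6 and.ALU  RAW r0
c4: i7 ld.MEM  no-port MEM/MEM
c5: i8/i9 ld.MEM/or.ALU  pair
c6: i10/i11 xor.ALU/and.ALU  pair

ISSUED = 7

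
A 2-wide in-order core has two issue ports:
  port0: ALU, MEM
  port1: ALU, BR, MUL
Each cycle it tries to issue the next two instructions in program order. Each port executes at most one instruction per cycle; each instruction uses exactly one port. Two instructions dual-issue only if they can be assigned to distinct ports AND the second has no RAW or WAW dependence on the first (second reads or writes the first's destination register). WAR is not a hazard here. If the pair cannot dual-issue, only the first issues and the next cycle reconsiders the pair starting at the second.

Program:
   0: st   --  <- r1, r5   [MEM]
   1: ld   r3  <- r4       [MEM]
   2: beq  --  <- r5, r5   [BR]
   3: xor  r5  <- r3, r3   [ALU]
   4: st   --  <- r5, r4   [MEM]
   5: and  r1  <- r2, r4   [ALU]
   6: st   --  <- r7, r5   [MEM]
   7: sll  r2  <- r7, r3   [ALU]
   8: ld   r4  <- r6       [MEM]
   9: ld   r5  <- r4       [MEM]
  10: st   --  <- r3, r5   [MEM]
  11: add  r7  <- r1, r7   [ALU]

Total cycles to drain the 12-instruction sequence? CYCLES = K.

  cy0 -> i0 (st.MEM) no-port MEM/MEM
  cy1 -> i1/i2 (ld.MEM;beq.BR) pair
  cy2 -> i3 (xor.ALU) RAW r5
  cy3 -> i4/i5 (st.MEM;and.ALU) pair
  cy4 -> i6/i7 (st.MEM;sll.ALU) pair
  cy5 -> i8 (ld.MEM) no-port MEM/MEM
  cy6 -> i9 (ld.MEM) no-port MEM/MEM
  cy7 -> i10/i11 (st.MEM;add.ALU) pair

CYCLES = 8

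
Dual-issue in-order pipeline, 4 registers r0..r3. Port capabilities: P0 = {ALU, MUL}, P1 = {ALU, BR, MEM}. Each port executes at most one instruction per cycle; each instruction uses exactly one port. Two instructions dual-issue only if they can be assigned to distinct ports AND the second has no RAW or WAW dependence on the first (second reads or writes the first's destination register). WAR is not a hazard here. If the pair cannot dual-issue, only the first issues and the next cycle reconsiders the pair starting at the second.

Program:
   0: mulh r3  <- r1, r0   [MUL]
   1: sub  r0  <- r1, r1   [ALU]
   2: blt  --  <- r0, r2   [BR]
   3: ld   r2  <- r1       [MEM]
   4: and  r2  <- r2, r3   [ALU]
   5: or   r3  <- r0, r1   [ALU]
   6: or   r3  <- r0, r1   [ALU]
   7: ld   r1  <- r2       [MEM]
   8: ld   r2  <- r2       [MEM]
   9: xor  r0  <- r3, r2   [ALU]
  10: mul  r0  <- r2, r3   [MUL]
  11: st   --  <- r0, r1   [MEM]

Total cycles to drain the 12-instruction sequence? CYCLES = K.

CYCLES = 9

c0: i0,i1 mulh.MUL/sub.ALU  pair
c1: i2 blt.BR  no-port BR/MEM
c2: i3 ld.MEM  RAW+WAW r2
c3: i4,i5 and.ALU/or.ALU  pair
c4: i6,i7 or.ALU/ld.MEM  pair
c5: i8 ld.MEM  RAW r2
c6: i9 xor.ALU  WAW r0
c7: i10 mul.MUL  RAW r0
c8: i11 st.MEM  tail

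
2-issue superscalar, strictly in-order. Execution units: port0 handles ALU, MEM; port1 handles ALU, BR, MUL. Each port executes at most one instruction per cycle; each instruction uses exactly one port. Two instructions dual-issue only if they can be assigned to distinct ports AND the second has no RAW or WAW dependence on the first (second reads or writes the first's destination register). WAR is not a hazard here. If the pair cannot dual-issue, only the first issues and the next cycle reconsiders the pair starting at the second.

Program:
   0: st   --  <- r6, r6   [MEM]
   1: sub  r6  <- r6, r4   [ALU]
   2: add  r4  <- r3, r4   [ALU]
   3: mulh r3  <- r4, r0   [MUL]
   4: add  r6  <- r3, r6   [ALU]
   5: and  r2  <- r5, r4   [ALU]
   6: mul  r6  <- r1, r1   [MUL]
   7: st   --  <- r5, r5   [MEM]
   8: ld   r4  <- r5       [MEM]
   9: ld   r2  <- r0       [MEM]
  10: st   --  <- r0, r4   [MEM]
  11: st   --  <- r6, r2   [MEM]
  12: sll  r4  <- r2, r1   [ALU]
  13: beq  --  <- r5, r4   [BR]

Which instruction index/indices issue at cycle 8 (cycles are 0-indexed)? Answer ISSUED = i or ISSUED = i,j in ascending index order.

ISSUED = 11,12

t=0 i0,i1:st/sub ; pair
t=1 i2:add ; RAW r4
t=2 i3:mulh ; RAW r3
t=3 i4,i5:add/and ; pair
t=4 i6,i7:mul/st ; pair
t=5 i8:ld ; no-port MEM/MEM
t=6 i9:ld ; no-port MEM/MEM
t=7 i10:st ; no-port MEM/MEM
t=8 i11,i12:st/sll ; pair
t=9 i13:beq ; tail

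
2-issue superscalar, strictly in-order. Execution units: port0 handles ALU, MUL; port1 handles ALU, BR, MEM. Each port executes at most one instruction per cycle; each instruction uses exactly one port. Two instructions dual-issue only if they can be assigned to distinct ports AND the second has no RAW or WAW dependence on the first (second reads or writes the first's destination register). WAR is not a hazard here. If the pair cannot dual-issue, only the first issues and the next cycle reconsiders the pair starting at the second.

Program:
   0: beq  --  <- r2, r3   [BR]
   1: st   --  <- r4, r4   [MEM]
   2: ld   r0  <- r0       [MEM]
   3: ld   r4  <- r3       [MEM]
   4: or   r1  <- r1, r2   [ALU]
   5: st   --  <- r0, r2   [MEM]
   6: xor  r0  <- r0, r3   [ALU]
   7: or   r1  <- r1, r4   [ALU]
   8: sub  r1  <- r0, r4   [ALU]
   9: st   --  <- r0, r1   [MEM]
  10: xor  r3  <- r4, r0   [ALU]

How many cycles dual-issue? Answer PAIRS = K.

  cy0 -> i0 (beq) no-port BR/MEM
  cy1 -> i1 (st) no-port MEM/MEM
  cy2 -> i2 (ld) no-port MEM/MEM
  cy3 -> i3,i4 (ld;or) dual
  cy4 -> i5,i6 (st;xor) dual
  cy5 -> i7 (or) WAW r1
  cy6 -> i8 (sub) RAW r1
  cy7 -> i9,i10 (st;xor) dual

PAIRS = 3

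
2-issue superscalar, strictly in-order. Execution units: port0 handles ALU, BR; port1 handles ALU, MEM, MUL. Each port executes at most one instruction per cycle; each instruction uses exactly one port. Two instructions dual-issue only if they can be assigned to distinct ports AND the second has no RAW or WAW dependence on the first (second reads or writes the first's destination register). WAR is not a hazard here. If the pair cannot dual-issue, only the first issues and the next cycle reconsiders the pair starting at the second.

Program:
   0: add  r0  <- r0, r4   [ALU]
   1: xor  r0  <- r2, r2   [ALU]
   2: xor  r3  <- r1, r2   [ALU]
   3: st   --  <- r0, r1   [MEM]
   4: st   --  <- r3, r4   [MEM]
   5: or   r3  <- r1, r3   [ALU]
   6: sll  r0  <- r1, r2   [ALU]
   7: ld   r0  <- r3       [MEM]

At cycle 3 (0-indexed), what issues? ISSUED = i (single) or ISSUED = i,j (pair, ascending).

c0: i0 add  WAW r0
c1: i1&i2 xor+xor  2-wide
c2: i3 st  no-port MEM/MEM
c3: i4&i5 st+or  2-wide
c4: i6 sll  WAW r0
c5: i7 ld  tail

ISSUED = 4,5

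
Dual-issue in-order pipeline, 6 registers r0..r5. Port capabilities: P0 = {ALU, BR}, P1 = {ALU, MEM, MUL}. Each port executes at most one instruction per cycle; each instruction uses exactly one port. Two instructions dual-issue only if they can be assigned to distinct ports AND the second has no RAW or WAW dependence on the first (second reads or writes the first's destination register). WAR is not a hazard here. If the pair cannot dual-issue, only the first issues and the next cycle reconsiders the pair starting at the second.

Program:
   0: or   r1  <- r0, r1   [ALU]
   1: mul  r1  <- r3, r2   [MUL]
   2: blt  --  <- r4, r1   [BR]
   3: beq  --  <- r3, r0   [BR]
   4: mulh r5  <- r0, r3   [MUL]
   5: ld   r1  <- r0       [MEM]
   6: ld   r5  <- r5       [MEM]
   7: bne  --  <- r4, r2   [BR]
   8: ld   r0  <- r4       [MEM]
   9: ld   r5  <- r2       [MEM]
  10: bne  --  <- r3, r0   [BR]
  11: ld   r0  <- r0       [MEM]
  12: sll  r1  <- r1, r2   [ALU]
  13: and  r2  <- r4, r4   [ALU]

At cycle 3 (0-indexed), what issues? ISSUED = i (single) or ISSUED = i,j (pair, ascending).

ISSUED = 3,4

0. or.ALU @i0  | WAW r1
1. mul.MUL @i1  | RAW r1
2. blt.BR @i2  | no-port BR/BR
3. beq.BR;mulh.MUL @i3+i4  | dual
4. ld.MEM @i5  | no-port MEM/MEM
5. ld.MEM;bne.BR @i6+i7  | dual
6. ld.MEM @i8  | no-port MEM/MEM
7. ld.MEM;bne.BR @i9+i10  | dual
8. ld.MEM;sll.ALU @i11+i12  | dual
9. and.ALU @i13  | tail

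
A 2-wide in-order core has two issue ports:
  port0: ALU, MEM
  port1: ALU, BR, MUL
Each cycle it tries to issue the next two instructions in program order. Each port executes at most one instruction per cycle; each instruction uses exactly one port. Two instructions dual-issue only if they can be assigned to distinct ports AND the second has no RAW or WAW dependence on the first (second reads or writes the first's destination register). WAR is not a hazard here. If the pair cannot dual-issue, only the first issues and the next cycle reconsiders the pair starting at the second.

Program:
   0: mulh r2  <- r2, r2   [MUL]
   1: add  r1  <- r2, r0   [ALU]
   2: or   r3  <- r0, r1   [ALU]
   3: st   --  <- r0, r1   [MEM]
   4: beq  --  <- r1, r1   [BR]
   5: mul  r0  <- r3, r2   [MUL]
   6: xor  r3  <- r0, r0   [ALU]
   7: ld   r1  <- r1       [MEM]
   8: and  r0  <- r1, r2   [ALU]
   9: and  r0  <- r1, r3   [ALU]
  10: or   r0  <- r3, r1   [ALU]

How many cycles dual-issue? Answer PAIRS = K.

  cy0 -> i0 (mulh) RAW r2
  cy1 -> i1 (add) RAW r1
  cy2 -> i2&i3 (or st) dual
  cy3 -> i4 (beq) no-port BR/MUL
  cy4 -> i5 (mul) RAW r0
  cy5 -> i6&i7 (xor ld) dual
  cy6 -> i8 (and) WAW r0
  cy7 -> i9 (and) WAW r0
  cy8 -> i10 (or) tail

PAIRS = 2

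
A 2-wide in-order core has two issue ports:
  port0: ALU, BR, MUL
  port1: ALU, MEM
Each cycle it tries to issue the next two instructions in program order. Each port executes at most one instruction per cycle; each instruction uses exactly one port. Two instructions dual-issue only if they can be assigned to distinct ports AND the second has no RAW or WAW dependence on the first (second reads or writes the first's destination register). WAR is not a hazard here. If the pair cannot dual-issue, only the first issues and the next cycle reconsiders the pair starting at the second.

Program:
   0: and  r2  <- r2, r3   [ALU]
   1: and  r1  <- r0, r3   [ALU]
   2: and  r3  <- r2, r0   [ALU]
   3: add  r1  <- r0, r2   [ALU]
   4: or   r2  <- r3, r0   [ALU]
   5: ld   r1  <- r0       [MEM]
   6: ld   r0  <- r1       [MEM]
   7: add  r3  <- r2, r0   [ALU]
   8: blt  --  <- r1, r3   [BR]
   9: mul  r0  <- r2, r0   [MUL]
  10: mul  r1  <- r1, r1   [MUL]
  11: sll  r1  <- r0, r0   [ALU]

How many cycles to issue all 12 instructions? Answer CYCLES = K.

  cy0 -> i0,i1 (and.ALU and.ALU) 2-wide
  cy1 -> i2,i3 (and.ALU add.ALU) 2-wide
  cy2 -> i4,i5 (or.ALU ld.MEM) 2-wide
  cy3 -> i6 (ld.MEM) RAW r0
  cy4 -> i7 (add.ALU) RAW r3
  cy5 -> i8 (blt.BR) no-port BR/MUL
  cy6 -> i9 (mul.MUL) no-port MUL/MUL
  cy7 -> i10 (mul.MUL) WAW r1
  cy8 -> i11 (sll.ALU) tail

CYCLES = 9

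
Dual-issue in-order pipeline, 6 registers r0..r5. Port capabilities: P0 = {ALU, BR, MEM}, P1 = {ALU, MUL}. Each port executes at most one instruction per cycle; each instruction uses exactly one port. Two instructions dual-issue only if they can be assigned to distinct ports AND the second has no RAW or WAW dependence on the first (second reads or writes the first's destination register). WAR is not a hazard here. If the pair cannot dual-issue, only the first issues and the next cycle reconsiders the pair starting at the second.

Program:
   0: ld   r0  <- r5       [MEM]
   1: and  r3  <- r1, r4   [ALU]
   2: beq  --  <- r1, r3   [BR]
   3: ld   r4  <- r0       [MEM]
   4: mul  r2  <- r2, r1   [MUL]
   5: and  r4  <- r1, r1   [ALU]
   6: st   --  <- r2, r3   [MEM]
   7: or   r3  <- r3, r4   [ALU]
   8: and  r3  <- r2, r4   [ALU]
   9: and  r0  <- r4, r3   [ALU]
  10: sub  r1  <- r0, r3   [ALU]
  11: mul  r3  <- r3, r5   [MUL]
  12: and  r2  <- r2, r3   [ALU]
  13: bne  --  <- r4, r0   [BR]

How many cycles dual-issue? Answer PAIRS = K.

PAIRS = 5

#0 head=0: ld.MEM and.ALU i0/i1 dual
#1 head=2: beq.BR i2 no-port BR/MEM
#2 head=3: ld.MEM mul.MUL i3/i4 dual
#3 head=5: and.ALU st.MEM i5/i6 dual
#4 head=7: or.ALU i7 WAW r3
#5 head=8: and.ALU i8 RAW r3
#6 head=9: and.ALU i9 RAW r0
#7 head=10: sub.ALU mul.MUL i10/i11 dual
#8 head=12: and.ALU bne.BR i12/i13 dual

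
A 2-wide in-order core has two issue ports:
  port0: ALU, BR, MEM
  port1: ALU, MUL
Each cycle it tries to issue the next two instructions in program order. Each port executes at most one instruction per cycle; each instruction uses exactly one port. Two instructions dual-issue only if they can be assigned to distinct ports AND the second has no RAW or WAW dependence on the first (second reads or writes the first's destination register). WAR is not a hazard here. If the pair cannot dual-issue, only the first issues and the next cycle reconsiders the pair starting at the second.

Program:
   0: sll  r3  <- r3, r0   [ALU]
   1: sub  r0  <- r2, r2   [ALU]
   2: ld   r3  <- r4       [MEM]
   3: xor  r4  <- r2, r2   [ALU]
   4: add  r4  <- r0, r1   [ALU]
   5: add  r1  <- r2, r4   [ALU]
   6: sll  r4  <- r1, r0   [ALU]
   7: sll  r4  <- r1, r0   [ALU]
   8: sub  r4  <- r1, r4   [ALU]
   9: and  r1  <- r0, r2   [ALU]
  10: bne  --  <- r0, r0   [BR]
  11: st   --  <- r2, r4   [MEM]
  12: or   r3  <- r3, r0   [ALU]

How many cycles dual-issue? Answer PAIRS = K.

PAIRS = 4

  cy0 -> i0+i1 (sll.ALU/sub.ALU) dual
  cy1 -> i2+i3 (ld.MEM/xor.ALU) dual
  cy2 -> i4 (add.ALU) RAW r4
  cy3 -> i5 (add.ALU) RAW r1
  cy4 -> i6 (sll.ALU) WAW r4
  cy5 -> i7 (sll.ALU) RAW+WAW r4
  cy6 -> i8+i9 (sub.ALU/and.ALU) dual
  cy7 -> i10 (bne.BR) no-port BR/MEM
  cy8 -> i11+i12 (st.MEM/or.ALU) dual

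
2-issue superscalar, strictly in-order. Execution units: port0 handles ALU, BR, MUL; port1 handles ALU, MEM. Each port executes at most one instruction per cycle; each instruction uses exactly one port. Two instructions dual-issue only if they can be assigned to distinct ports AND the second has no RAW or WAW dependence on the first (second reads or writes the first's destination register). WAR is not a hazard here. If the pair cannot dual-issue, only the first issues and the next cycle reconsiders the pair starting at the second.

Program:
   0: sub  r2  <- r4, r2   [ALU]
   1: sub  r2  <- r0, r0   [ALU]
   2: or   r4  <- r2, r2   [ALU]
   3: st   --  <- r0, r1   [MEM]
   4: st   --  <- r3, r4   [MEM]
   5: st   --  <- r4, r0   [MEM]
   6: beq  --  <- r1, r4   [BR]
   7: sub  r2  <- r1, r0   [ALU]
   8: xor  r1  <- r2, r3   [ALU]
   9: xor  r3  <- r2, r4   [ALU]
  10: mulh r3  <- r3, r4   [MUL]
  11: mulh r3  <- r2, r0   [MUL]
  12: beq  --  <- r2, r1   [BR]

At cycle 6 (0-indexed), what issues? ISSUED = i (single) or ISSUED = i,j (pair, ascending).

ISSUED = 8,9

  cy0 -> i0 (sub.ALU) WAW r2
  cy1 -> i1 (sub.ALU) RAW r2
  cy2 -> i2&i3 (or.ALU/st.MEM) dual
  cy3 -> i4 (st.MEM) no-port MEM/MEM
  cy4 -> i5&i6 (st.MEM/beq.BR) dual
  cy5 -> i7 (sub.ALU) RAW r2
  cy6 -> i8&i9 (xor.ALU/xor.ALU) dual
  cy7 -> i10 (mulh.MUL) no-port MUL/MUL
  cy8 -> i11 (mulh.MUL) no-port MUL/BR
  cy9 -> i12 (beq.BR) tail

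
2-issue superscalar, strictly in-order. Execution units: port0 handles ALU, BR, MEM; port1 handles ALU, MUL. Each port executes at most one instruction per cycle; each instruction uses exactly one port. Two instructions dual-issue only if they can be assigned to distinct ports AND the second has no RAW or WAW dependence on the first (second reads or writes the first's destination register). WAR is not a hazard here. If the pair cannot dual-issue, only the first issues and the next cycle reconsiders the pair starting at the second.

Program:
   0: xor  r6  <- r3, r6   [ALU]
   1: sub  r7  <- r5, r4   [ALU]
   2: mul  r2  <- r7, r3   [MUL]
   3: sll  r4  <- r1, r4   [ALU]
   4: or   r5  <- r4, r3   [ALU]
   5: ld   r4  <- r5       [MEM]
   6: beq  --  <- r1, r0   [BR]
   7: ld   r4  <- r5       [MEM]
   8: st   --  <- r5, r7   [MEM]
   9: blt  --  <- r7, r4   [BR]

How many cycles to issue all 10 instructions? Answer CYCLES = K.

[0] i0+i1  xor.ALU;sub.ALU  -- 2-wide
[1] i2+i3  mul.MUL;sll.ALU  -- 2-wide
[2] i4  or.ALU  -- RAW r5
[3] i5  ld.MEM  -- no-port MEM/BR
[4] i6  beq.BR  -- no-port BR/MEM
[5] i7  ld.MEM  -- no-port MEM/MEM
[6] i8  st.MEM  -- no-port MEM/BR
[7] i9  blt.BR  -- tail

CYCLES = 8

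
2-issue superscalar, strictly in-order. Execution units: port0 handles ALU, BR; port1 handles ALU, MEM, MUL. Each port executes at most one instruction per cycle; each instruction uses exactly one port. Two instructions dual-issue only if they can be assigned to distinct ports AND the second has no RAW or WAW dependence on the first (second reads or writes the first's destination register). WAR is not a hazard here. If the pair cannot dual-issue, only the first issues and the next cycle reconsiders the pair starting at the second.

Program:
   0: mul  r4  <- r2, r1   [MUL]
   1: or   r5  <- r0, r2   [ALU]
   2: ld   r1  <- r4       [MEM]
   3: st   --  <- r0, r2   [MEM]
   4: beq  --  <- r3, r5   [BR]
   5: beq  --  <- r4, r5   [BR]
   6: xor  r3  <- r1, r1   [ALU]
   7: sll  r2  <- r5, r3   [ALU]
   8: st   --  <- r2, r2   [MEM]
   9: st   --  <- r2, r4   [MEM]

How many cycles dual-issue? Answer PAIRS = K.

  cy0 -> i0&i1 (mul or) 2-wide
  cy1 -> i2 (ld) no-port MEM/MEM
  cy2 -> i3&i4 (st beq) 2-wide
  cy3 -> i5&i6 (beq xor) 2-wide
  cy4 -> i7 (sll) RAW r2
  cy5 -> i8 (st) no-port MEM/MEM
  cy6 -> i9 (st) tail

PAIRS = 3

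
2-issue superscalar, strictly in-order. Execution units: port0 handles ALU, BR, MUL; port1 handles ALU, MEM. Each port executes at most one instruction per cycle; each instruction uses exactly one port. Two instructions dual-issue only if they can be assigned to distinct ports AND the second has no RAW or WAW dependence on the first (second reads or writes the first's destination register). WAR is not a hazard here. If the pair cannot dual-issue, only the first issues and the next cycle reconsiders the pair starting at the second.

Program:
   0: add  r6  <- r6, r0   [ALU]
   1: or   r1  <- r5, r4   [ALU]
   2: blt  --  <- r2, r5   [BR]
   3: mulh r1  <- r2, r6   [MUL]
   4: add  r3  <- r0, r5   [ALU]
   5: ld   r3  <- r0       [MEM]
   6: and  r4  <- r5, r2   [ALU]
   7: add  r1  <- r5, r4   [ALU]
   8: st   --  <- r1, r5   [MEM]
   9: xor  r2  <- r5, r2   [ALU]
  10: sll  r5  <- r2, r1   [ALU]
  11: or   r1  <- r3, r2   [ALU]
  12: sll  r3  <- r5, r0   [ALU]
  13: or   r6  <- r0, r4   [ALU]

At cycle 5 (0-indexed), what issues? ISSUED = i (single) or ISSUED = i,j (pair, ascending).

ISSUED = 8,9

t=0 i0/i1:add.ALU+or.ALU ; 2-wide
t=1 i2:blt.BR ; no-port BR/MUL
t=2 i3/i4:mulh.MUL+add.ALU ; 2-wide
t=3 i5/i6:ld.MEM+and.ALU ; 2-wide
t=4 i7:add.ALU ; RAW r1
t=5 i8/i9:st.MEM+xor.ALU ; 2-wide
t=6 i10/i11:sll.ALU+or.ALU ; 2-wide
t=7 i12/i13:sll.ALU+or.ALU ; 2-wide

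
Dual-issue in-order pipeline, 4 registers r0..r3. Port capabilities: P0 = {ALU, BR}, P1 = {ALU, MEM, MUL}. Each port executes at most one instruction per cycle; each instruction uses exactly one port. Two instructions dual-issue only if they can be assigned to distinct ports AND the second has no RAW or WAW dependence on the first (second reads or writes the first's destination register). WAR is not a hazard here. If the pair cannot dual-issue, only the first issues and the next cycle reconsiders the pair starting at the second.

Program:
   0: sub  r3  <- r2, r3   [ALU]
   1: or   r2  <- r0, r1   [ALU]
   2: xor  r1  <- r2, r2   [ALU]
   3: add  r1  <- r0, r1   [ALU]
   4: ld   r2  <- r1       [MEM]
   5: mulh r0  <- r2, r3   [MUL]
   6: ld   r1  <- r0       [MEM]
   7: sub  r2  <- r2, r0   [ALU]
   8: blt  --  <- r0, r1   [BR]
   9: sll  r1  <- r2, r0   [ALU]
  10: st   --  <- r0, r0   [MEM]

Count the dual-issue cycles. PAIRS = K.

PAIRS = 3

c0: i0/i1 sub;or  pair
c1: i2 xor  RAW+WAW r1
c2: i3 add  RAW r1
c3: i4 ld  no-port MEM/MUL
c4: i5 mulh  no-port MUL/MEM
c5: i6/i7 ld;sub  pair
c6: i8/i9 blt;sll  pair
c7: i10 st  tail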